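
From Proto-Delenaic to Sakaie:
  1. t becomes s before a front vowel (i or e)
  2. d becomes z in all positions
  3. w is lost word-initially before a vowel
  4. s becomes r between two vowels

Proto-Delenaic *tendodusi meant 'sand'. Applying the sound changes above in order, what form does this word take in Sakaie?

senzozuri

Sakaie: *tendodusi
  tendodusi → sendodusi   [palatalisation]
  sendodusi → senzozusi   [unconditioned shift]
  senzozusi (rule 3 does not apply)
  senzozusi → senzozuri   [rhotacism]
  giving Sakaie senzozuri.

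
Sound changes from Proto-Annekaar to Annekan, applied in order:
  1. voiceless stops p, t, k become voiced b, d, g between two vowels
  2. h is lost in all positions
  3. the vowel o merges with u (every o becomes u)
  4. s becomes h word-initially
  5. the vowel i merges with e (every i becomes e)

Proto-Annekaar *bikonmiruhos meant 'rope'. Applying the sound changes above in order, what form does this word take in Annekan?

begunmeruus

Annekan: start from *bikonmiruhos.
  rule 1 (intervocalic voicing): bikonmiruhos → bigonmiruhos
  rule 2 (h-loss): bigonmiruhos → bigonmiruos
  rule 3 (vowel merger): bigonmiruos → bigunmiruus
  rule 4: no change — bigunmiruus
  rule 5 (vowel merger): bigunmiruus → begunmeruus
  ⇒ Annekan begunmeruus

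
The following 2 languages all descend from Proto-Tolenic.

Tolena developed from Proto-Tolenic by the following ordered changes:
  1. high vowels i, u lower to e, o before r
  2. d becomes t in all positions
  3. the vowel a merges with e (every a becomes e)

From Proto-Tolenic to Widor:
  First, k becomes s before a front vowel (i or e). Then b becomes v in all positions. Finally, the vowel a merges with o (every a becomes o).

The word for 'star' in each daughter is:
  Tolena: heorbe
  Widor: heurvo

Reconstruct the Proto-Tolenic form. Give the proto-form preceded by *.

*heurba

Position 3: Tolena has o, Widor has u. Widor preserves u here (none of its changes turn any other segment into u), so the proto-segment is *u.
Position 6: Tolena has e, Widor has o. Taking the neighbouring segments as reconstructed: Tolena e could go back to *a or *e; Widor o could go back to *a or *o — the one source consistent with every daughter is *a.
Verify the candidate proto-form against each daughter:
Tolena: *heurba
  heurba → heorba   [pre-rhotic lowering]
  heorba (rule 2 does not apply)
  heorba → heorbe   [vowel merger]
  giving Tolena heorbe.
Widor: *heurba
  heurba (rule 1 does not apply)
  heurba → heurva   [unconditioned shift]
  heurva → heurvo   [vowel merger]
  giving Widor heurvo.
Only *heurba yields all of Tolena heorbe, Widor heurvo.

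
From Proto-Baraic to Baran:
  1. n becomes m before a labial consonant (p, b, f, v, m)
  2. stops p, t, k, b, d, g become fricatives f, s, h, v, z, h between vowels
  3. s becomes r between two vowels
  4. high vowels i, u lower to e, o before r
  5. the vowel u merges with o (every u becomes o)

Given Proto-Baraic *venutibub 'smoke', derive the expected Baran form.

Baran: start from *venutibub.
  rule 1: no change — venutibub
  rule 2 (intervocalic lenition): venutibub → venusivub
  rule 3 (rhotacism): venusivub → venurivub
  rule 4 (pre-rhotic lowering): venurivub → venorivub
  rule 5 (vowel merger): venorivub → venorivob
  ⇒ Baran venorivob

venorivob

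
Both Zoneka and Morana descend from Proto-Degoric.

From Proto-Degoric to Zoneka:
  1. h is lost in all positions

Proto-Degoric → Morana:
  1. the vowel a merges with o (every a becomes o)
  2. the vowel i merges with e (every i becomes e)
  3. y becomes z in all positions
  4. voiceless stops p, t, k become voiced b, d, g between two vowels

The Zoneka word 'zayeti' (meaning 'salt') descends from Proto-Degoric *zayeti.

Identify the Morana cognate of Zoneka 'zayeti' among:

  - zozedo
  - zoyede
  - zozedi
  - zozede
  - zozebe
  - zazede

zozede

Morana: start from *zayeti.
  rule 1 (vowel merger): zayeti → zoyeti
  rule 2 (vowel merger): zoyeti → zoyete
  rule 3 (unconditioned shift): zoyete → zozete
  rule 4 (intervocalic voicing): zozete → zozede
  ⇒ Morana zozede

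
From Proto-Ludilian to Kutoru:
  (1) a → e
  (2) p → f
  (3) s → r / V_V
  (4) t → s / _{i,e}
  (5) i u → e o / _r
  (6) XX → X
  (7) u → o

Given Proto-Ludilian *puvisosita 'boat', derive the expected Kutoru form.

foverorise

Kutoru: *puvisosita
  puvisosita → puvisosite   [vowel merger]
  puvisosite → fuvisosite   [unconditioned shift]
  fuvisosite → fuvirorite   [rhotacism]
  fuvirorite → fuvirorise   [palatalisation]
  fuvirorise → fuverorise   [pre-rhotic lowering]
  fuverorise (rule 6 does not apply)
  fuverorise → foverorise   [vowel merger]
  giving Kutoru foverorise.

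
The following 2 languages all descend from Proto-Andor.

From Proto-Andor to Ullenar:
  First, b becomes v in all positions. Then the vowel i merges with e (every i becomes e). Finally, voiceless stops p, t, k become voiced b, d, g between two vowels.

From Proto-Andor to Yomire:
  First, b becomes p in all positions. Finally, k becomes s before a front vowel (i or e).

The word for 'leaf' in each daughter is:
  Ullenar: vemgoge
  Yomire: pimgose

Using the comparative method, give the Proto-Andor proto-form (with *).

*bimgoke

Position 1: Ullenar has v, Yomire has p. Taking the neighbouring segments as reconstructed: Ullenar v could go back to *b or *v; Yomire p could go back to *p or *b — the one source consistent with every daughter is *b.
Position 2: Ullenar has e, Yomire has i. Yomire preserves i here (none of its changes turn any other segment into i), so the proto-segment is *i.
Position 6: Ullenar has g, Yomire has s. Taking the neighbouring segments as reconstructed: Ullenar g could go back to *k or *g; Yomire s could go back to *k or *s — the one source consistent with every daughter is *k.
This points to *bimgoke. Verify forward in each daughter:
Ullenar: start from *bimgoke.
  rule 1 (unconditioned shift): bimgoke → vimgoke
  rule 2 (vowel merger): vimgoke → vemgoke
  rule 3 (intervocalic voicing): vemgoke → vemgoge
  ⇒ Ullenar vemgoge
Yomire: *bimgoke > pimgoke > pimgose  (by unconditioned shift, palatalisation)
*bimgoke is the unique common source.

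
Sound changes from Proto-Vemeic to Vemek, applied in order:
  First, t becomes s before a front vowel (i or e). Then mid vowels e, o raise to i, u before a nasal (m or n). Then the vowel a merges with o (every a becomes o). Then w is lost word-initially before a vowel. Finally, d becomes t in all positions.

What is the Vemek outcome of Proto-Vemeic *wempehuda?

impehuto

Vemek: *wempehuda > wimpehuda > wimpehudo > impehudo > impehuto  (by pre-nasal raising, vowel merger, glide loss, unconditioned shift)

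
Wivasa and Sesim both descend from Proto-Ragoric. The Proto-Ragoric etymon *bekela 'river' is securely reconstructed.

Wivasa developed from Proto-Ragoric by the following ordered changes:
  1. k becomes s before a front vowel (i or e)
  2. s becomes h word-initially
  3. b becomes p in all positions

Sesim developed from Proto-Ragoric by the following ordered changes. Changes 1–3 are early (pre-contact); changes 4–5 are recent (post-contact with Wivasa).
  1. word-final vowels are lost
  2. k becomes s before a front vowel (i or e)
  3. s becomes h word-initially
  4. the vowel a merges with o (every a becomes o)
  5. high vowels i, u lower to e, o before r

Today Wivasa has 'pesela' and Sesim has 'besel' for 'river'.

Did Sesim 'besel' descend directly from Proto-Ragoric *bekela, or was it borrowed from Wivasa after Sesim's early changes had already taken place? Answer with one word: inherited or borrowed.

inherited

If inherited, *bekela would pass through all of Sesim's changes:
Sesim: start from *bekela.
  rule 1 (apocope): bekela → bekel
  rule 2 (palatalisation): bekel → besel
  rule 3: no change — besel
  rule 4: no change — besel
  rule 5: no change — besel
  ⇒ Sesim besel
If borrowed from Wivasa 'pesela' after the early changes, it would undergo only the recent ones:
  rule 4 (vowel merger): pesela → peselo
  rule 5 (pre-rhotic lowering): no change (peselo)
  ⇒ as a loan: peselo
Sesim 'besel' matches the inherited outcome exactly, so it is an inherited cognate, not a loan.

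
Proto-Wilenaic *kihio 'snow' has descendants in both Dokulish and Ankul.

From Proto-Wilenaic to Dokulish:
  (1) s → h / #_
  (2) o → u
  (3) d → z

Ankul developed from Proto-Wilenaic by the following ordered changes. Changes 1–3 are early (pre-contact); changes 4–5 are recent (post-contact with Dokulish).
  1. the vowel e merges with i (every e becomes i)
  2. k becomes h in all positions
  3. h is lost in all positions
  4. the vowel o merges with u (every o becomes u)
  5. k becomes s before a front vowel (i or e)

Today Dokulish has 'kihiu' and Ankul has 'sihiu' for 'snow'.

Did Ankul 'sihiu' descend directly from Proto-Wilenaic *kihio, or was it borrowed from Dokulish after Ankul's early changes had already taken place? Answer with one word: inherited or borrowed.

If inherited, *kihio would pass through all of Ankul's changes:
Ankul: start from *kihio.
  rule 1: no change — kihio
  rule 2 (unconditioned shift): kihio → hihio
  rule 3 (h-loss): hihio → iio
  rule 4 (vowel merger): iio → iiu
  rule 5: no change — iiu
  ⇒ Ankul iiu
If borrowed from Dokulish 'kihiu' after the early changes, it would undergo only the recent ones:
  rule 4 (vowel merger): no change (kihiu)
  rule 5 (palatalisation): kihiu → sihiu
  ⇒ as a loan: sihiu
Ankul 'sihiu' matches the loan outcome 'sihiu', not the inherited 'iiu' — it skipped the early Ankul changes, so it was borrowed from Dokulish.

borrowed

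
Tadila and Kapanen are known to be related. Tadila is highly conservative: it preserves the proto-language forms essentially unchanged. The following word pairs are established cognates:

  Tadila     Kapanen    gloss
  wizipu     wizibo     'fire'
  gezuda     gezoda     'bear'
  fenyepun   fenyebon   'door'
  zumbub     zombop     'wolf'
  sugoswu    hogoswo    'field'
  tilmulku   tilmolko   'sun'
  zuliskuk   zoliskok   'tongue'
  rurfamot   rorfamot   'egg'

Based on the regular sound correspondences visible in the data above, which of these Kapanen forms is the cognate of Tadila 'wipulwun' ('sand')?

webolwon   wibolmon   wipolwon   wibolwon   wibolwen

wizipu ~ wizibo, fenyepun ~ fenyebon — Tadila p corresponds to Kapanen b between vowels (before a back vowel).
gezuda ~ gezoda, sugoswu ~ hogoswo — Tadila u corresponds to Kapanen o after a consonant, before a consonant other than r, m, n, p, b, f, v.
fenyepun ~ fenyebon — Tadila u corresponds to Kapanen o after a consonant, before a nasal.
Applying these to Tadila 'wipulwun':
  wipulwun → wibulwun   (p→b between vowels (before a back vowel))
  wibulwun → wibolwun   (u→o after a consonant, before a consonant other than r, m, n, p, b, f, v)
  wibolwun → wibolwon   (u→o after a consonant, before a nasal)
So the Kapanen cognate is 'wibolwon'.

wibolwon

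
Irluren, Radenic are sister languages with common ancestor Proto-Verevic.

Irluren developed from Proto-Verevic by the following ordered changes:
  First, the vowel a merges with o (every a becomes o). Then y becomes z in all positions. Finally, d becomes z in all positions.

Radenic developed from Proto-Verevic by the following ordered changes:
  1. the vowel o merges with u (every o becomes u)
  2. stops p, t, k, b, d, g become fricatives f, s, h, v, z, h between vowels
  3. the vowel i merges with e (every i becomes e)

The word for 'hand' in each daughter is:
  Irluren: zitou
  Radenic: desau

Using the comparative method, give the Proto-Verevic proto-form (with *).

*ditau

Position 4: Irluren has o, Radenic has a. Radenic preserves a here (none of its changes turn any other segment into a), so the proto-segment is *a.
Position 1: Irluren has z, Radenic has d. Radenic preserves d here (none of its changes turn any other segment into d), so the proto-segment is *d.
This points to *ditau. Verify forward in each daughter:
Irluren: start from *ditau.
  rule 1 (vowel merger): ditau → ditou
  rule 2: no change — ditou
  rule 3 (unconditioned shift): ditou → zitou
  ⇒ Irluren zitou
Radenic: *ditau
  ditau (rule 1 does not apply)
  ditau → disau   [intervocalic lenition]
  disau → desau   [vowel merger]
  giving Radenic desau.
No other proto-form is consistent with every reflex, so the reconstruction is *ditau.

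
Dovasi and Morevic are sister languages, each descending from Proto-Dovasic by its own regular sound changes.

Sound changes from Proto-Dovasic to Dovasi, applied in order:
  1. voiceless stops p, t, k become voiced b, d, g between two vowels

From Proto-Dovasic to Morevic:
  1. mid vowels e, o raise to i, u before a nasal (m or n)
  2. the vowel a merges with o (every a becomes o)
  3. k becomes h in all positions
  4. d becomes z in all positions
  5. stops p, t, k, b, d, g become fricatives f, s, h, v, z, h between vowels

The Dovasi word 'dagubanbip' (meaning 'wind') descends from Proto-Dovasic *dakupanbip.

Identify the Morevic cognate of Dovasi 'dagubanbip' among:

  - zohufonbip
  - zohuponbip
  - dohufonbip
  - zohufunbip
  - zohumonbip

zohufonbip

Morevic: start from *dakupanbip.
  rule 1: no change — dakupanbip
  rule 2 (vowel merger): dakupanbip → dokuponbip
  rule 3 (unconditioned shift): dokuponbip → dohuponbip
  rule 4 (unconditioned shift): dohuponbip → zohuponbip
  rule 5 (intervocalic lenition): zohuponbip → zohufonbip
  ⇒ Morevic zohufonbip
Among the options, 'zohufonbip' alone shows every Morevic change applied in order.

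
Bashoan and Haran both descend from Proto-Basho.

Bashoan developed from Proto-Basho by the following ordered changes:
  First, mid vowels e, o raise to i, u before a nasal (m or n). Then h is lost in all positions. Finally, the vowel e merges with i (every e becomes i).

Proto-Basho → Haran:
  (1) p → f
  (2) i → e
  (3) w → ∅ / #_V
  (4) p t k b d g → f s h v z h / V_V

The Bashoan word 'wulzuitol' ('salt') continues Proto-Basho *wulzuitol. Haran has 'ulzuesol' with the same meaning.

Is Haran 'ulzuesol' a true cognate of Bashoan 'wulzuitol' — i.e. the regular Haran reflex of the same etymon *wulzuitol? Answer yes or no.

yes

Derive the expected Haran reflex of *wulzuitol:
Haran: start from *wulzuitol.
  rule 1: no change — wulzuitol
  rule 2 (vowel merger): wulzuitol → wulzuetol
  rule 3 (glide loss): wulzuetol → ulzuetol
  rule 4 (intervocalic lenition): ulzuetol → ulzuesol
  ⇒ Haran ulzuesol
Haran 'ulzuesol' matches the regular reflex exactly, so the pair is cognate.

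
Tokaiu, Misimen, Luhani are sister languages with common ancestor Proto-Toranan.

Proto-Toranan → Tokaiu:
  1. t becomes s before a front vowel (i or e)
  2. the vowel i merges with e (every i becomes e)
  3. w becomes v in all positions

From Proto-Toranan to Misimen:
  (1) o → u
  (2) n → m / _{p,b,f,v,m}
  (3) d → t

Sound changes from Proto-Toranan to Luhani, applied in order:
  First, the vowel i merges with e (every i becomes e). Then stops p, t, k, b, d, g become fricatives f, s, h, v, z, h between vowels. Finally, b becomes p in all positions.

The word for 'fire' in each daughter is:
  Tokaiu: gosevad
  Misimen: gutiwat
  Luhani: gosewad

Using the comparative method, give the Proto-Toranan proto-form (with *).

*gotiwad

Position 3: Tokaiu has s, Misimen has t, Luhani has s. Taking the neighbouring segments as reconstructed: Tokaiu s could go back to *t or *s; Misimen t could go back to *t or *d; Luhani s could go back to *t or *s — the one source consistent with every daughter is *t.
Position 2: Tokaiu has o, Misimen has u, Luhani has o. Tokaiu preserves o here (none of its changes turn any other segment into o), so the proto-segment is *o.
This points to *gotiwad. Verify forward in each daughter:
Tokaiu: start from *gotiwad.
  rule 1 (palatalisation): gotiwad → gosiwad
  rule 2 (vowel merger): gosiwad → gosewad
  rule 3 (unconditioned shift): gosewad → gosevad
  ⇒ Tokaiu gosevad
Misimen: *gotiwad
  gotiwad → gutiwad   [vowel merger]
  gutiwad (rule 2 does not apply)
  gutiwad → gutiwat   [unconditioned shift]
  giving Misimen gutiwat.
Luhani: start from *gotiwad.
  rule 1 (vowel merger): gotiwad → gotewad
  rule 2 (intervocalic lenition): gotewad → gosewad
  rule 3: no change — gosewad
  ⇒ Luhani gosewad
*gotiwad is the unique common source.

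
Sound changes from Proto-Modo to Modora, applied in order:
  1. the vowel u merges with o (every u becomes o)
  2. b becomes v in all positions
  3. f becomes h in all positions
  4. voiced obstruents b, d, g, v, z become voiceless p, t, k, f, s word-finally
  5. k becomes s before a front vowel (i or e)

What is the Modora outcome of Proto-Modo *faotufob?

Modora: start from *faotufob.
  rule 1 (vowel merger): faotufob → faotofob
  rule 2 (unconditioned shift): faotofob → faotofov
  rule 3 (unconditioned shift): faotofov → haotohov
  rule 4 (final devoicing): haotohov → haotohof
  rule 5: no change — haotohof
  ⇒ Modora haotohof

haotohof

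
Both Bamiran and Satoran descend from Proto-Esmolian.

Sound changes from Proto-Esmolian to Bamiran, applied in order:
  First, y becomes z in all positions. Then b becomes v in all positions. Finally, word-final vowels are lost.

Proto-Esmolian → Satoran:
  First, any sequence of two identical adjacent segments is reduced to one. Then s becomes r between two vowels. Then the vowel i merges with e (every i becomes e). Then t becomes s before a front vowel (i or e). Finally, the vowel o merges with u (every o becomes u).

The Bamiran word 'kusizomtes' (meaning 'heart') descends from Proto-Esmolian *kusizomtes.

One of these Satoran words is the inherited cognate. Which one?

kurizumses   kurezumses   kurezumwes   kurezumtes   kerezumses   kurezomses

kurezumses

Satoran: *kusizomtes
  kusizomtes (rule 1 does not apply)
  kusizomtes → kurizomtes   [rhotacism]
  kurizomtes → kurezomtes   [vowel merger]
  kurezomtes → kurezomses   [palatalisation]
  kurezomses → kurezumses   [vowel merger]
  giving Satoran kurezumses.
The other candidates each miss or misapply at least one Satoran change.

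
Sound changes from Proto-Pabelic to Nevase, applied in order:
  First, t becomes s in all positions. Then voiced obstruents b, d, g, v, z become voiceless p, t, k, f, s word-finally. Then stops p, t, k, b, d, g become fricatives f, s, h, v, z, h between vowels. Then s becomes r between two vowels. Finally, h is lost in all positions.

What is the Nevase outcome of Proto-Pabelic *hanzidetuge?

Nevase: start from *hanzidetuge.
  rule 1 (unconditioned shift): hanzidetuge → hanzidesuge
  rule 2: no change — hanzidesuge
  rule 3 (intervocalic lenition): hanzidesuge → hanzizesuhe
  rule 4 (rhotacism): hanzizesuhe → hanzizeruhe
  rule 5 (h-loss): hanzizeruhe → anzizerue
  ⇒ Nevase anzizerue

anzizerue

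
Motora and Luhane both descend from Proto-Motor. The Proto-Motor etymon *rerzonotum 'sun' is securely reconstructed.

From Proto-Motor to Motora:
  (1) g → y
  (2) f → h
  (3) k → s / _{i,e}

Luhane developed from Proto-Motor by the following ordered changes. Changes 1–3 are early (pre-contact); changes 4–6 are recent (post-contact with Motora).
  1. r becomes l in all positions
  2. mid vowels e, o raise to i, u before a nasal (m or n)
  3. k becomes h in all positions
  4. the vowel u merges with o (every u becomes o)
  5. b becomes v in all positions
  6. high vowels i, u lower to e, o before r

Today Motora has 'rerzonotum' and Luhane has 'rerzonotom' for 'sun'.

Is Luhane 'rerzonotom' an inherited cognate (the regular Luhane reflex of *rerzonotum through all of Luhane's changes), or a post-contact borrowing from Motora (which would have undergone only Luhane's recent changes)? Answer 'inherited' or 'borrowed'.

If inherited, *rerzonotum would pass through all of Luhane's changes:
Luhane: *rerzonotum
  rerzonotum → lelzonotum   [unconditioned shift]
  lelzonotum → lelzunotum   [pre-nasal raising]
  lelzunotum (rule 3 does not apply)
  lelzunotum → lelzonotom   [vowel merger]
  lelzonotom (rule 5 does not apply)
  lelzonotom (rule 6 does not apply)
  giving Luhane lelzonotom.
If borrowed from Motora 'rerzonotum' after the early changes, it would undergo only the recent ones:
  rule 4 (vowel merger): rerzonotum → rerzonotom
  rule 5 (unconditioned shift): no change (rerzonotom)
  rule 6 (pre-rhotic lowering): no change (rerzonotom)
  ⇒ as a loan: rerzonotom
Luhane 'rerzonotom' matches the loan outcome 'rerzonotom', not the inherited 'lelzonotom' — it skipped the early Luhane changes, so it was borrowed from Motora.

borrowed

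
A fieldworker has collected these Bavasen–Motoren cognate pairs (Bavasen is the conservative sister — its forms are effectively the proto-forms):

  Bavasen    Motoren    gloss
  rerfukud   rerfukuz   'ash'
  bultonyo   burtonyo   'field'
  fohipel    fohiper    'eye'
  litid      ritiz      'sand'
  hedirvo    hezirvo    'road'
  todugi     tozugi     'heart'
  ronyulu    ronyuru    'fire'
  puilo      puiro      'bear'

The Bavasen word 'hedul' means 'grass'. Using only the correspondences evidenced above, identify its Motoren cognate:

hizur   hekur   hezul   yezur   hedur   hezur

todugi ~ tozugi — Bavasen d corresponds to Motoren z between vowels (before a back vowel).
fohipel ~ fohiper — Bavasen l corresponds to Motoren r word-finally.
Applying these to Bavasen 'hedul':
  hedul → hezul   (d→z between vowels (before a back vowel))
  hezul → hezur   (l→r word-finally)
So the Motoren cognate is 'hezur'.

hezur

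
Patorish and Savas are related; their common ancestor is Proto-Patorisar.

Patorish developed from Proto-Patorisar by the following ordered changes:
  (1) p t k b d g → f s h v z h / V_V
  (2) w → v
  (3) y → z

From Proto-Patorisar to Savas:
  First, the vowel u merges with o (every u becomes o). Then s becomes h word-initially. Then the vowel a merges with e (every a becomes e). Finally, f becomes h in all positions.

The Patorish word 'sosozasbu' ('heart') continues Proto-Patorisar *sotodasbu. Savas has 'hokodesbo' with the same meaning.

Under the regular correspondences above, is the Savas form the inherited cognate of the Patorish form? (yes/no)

no

Derive the expected Savas reflex of *sotodasbu:
Savas: *sotodasbu > sotodasbo > hotodasbo > hotodesbo  (by vowel merger, debuccalisation, vowel merger)
The regular Savas reflex would be 'hotodesbo', but the attested form is 'hokodesbo'. The correspondence is irregular, so they are not cognates (the Savas form has a different source).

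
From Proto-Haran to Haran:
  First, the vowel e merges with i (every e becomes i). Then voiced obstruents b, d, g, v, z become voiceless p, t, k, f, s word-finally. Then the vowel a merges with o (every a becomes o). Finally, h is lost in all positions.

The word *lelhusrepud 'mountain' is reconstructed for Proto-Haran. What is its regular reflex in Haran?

lilusriput

Haran: start from *lelhusrepud.
  rule 1 (vowel merger): lelhusrepud → lilhusripud
  rule 2 (final devoicing): lilhusripud → lilhusriput
  rule 3: no change — lilhusriput
  rule 4 (h-loss): lilhusriput → lilusriput
  ⇒ Haran lilusriput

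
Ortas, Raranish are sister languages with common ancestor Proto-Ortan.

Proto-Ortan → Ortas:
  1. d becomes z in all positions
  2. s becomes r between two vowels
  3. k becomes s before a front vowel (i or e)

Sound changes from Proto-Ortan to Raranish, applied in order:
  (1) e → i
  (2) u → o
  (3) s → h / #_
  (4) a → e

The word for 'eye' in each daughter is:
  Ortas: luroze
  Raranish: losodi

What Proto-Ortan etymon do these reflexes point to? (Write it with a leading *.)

Position 3: Ortas has r, Raranish has s. Raranish preserves s here (none of its changes turn any other segment into s), so the proto-segment is *s.
Position 6: Ortas has e, Raranish has i. Ortas preserves e here (none of its changes turn any other segment into e), so the proto-segment is *e.
Position 5: Ortas has z, Raranish has d. Raranish preserves d here (none of its changes turn any other segment into d), so the proto-segment is *d.
Continuing position by position gives *lusode; check it forward:
Ortas: *lusode > lusoze > luroze  (by unconditioned shift, rhotacism)
Raranish: *lusode > lusodi > losodi  (by vowel merger, vowel merger)
*lusode is the unique common source.

*lusode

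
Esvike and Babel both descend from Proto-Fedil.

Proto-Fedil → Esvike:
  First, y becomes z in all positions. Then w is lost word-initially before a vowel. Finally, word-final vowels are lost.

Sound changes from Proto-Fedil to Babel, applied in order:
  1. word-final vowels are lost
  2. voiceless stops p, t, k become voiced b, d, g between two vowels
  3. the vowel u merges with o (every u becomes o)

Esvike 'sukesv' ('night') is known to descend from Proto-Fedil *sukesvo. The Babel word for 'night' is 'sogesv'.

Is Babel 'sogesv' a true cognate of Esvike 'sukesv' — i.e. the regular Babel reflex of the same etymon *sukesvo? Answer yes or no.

Derive the expected Babel reflex of *sukesvo:
Babel: *sukesvo
  sukesvo → sukesv   [apocope]
  sukesv → sugesv   [intervocalic voicing]
  sugesv → sogesv   [vowel merger]
  giving Babel sogesv.
Babel 'sogesv' matches the regular reflex exactly, so the pair is cognate.

yes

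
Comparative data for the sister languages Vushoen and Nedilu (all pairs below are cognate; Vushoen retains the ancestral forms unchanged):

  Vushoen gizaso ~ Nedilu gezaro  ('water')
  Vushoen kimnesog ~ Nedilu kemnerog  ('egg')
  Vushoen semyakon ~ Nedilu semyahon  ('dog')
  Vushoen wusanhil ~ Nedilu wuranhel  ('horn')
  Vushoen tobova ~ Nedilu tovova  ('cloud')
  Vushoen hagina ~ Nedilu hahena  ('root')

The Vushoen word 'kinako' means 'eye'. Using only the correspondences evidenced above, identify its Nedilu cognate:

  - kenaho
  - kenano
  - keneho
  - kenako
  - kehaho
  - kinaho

kenaho

hagina ~ hahena — Vushoen i corresponds to Nedilu e after a consonant, before a nasal.
semyakon ~ semyahon — Vushoen k corresponds to Nedilu h between vowels (before a back vowel).
Applying these to Vushoen 'kinako':
  kinako → kenako   (i→e after a consonant, before a nasal)
  kenako → kenaho   (k→h between vowels (before a back vowel))
So the Nedilu cognate is 'kenaho'.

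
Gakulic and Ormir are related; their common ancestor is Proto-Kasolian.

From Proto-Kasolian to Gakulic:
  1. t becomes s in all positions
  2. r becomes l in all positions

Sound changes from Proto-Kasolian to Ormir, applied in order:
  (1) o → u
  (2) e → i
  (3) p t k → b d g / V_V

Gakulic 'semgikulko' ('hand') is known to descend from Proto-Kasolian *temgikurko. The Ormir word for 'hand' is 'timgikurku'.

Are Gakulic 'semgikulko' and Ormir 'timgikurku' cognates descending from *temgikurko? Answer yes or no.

no

Derive the expected Ormir reflex of *temgikurko:
Ormir: *temgikurko
  temgikurko → temgikurku   [vowel merger]
  temgikurku → timgikurku   [vowel merger]
  timgikurku → timgigurku   [intervocalic voicing]
  giving Ormir timgigurku.
The regular Ormir reflex would be 'timgigurku', but the attested form is 'timgikurku'. The correspondence is irregular, so they are not cognates (the Ormir form has a different source).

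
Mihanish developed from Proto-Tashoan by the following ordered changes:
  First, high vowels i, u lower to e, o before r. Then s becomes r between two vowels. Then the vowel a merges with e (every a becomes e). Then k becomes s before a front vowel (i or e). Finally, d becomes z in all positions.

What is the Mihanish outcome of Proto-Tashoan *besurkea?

berorsee

Mihanish: *besurkea
  besurkea → besorkea   [pre-rhotic lowering]
  besorkea → berorkea   [rhotacism]
  berorkea → berorkee   [vowel merger]
  berorkee → berorsee   [palatalisation]
  berorsee (rule 5 does not apply)
  giving Mihanish berorsee.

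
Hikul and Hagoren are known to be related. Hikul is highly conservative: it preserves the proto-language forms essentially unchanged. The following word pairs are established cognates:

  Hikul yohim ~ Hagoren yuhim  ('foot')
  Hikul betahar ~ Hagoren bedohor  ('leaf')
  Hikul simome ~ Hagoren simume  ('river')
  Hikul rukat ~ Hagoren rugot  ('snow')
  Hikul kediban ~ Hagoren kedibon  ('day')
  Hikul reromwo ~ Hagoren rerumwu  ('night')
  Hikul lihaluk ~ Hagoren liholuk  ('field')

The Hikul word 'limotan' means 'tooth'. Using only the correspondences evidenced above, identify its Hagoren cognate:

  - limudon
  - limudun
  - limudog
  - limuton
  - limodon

yohim ~ yuhim — Hikul o corresponds to Hagoren u after a consonant, before a consonant other than r, m, n, p, b, f, v.
betahar ~ bedohor — Hikul t corresponds to Hagoren d between vowels (before a back vowel).
kediban ~ kedibon — Hikul a corresponds to Hagoren o after a consonant, before a nasal.
Applying these to Hikul 'limotan':
  limotan → limutan   (o→u after a consonant, before a consonant other than r, m, n, p, b, f, v)
  limutan → limudan   (t→d between vowels (before a back vowel))
  limudan → limudon   (a→o after a consonant, before a nasal)
So the Hagoren cognate is 'limudon'.

limudon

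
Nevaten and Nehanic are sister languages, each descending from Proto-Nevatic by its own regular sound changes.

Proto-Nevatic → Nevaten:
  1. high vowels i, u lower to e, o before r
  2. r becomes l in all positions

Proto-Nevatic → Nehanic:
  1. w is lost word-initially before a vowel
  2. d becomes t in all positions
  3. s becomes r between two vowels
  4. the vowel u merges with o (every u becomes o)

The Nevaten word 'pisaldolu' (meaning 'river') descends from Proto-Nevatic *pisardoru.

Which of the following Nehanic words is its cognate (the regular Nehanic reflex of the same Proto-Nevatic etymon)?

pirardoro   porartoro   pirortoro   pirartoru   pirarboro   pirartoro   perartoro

Nehanic: start from *pisardoru.
  rule 1: no change — pisardoru
  rule 2 (unconditioned shift): pisardoru → pisartoru
  rule 3 (rhotacism): pisartoru → pirartoru
  rule 4 (vowel merger): pirartoru → pirartoro
  ⇒ Nehanic pirartoro
Among the options, 'pirartoro' alone shows every Nehanic change applied in order.

pirartoro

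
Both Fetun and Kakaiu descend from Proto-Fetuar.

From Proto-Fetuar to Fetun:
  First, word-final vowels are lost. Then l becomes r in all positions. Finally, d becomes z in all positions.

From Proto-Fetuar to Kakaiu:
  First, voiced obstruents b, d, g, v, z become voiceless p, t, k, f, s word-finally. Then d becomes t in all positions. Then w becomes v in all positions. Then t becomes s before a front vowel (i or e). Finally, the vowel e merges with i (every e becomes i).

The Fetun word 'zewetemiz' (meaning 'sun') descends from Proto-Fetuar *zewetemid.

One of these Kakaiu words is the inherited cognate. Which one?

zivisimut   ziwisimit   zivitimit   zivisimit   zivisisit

zivisimit

Kakaiu: *zewetemid > zewetemit > zevetemit > zevesemit > zivisimit  (by final devoicing, unconditioned shift, palatalisation, vowel merger)
Among the options, 'zivisimit' alone shows every Kakaiu change applied in order.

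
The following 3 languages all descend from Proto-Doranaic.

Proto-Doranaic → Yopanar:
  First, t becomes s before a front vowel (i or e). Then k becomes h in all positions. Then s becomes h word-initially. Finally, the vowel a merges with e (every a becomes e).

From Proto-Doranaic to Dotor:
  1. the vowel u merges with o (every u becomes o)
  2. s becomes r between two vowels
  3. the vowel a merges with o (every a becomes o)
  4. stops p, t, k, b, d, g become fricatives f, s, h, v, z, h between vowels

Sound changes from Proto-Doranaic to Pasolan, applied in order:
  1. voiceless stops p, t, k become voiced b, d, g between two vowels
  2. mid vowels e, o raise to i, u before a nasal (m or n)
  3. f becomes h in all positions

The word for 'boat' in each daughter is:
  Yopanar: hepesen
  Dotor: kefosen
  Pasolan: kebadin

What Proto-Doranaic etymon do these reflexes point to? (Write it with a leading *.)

Position 1: Yopanar has h, Dotor has k, Pasolan has k. Dotor preserves k here (none of its changes turn any other segment into k), so the proto-segment is *k.
Position 3: Yopanar has p, Dotor has f, Pasolan has b. Yopanar preserves p here (none of its changes turn any other segment into p), so the proto-segment is *p.
Position 6: Yopanar has e, Dotor has e, Pasolan has i. Dotor preserves e here (none of its changes turn any other segment into e), so the proto-segment is *e.
Continuing position by position gives *kepaten; check it forward:
Yopanar: *kepaten
  kepaten → kepasen   [palatalisation]
  kepasen → hepasen   [unconditioned shift]
  hepasen (rule 3 does not apply)
  hepasen → hepesen   [vowel merger]
  giving Yopanar hepesen.
Dotor: *kepaten > kepoten > kefosen  (by vowel merger, intervocalic lenition)
Pasolan: *kepaten > kebaden > kebadin  (by intervocalic voicing, pre-nasal raising)
*kepaten is the unique common source.

*kepaten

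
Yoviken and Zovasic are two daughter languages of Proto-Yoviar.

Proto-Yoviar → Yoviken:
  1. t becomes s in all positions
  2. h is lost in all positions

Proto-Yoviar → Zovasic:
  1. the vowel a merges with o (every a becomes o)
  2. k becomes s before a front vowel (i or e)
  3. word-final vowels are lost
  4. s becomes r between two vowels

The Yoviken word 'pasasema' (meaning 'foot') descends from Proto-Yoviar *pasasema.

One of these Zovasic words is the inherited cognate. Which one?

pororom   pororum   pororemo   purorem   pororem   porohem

pororem

Zovasic: start from *pasasema.
  rule 1 (vowel merger): pasasema → pososemo
  rule 2: no change — pososemo
  rule 3 (apocope): pososemo → pososem
  rule 4 (rhotacism): pososem → pororem
  ⇒ Zovasic pororem
The other candidates each miss or misapply at least one Zovasic change.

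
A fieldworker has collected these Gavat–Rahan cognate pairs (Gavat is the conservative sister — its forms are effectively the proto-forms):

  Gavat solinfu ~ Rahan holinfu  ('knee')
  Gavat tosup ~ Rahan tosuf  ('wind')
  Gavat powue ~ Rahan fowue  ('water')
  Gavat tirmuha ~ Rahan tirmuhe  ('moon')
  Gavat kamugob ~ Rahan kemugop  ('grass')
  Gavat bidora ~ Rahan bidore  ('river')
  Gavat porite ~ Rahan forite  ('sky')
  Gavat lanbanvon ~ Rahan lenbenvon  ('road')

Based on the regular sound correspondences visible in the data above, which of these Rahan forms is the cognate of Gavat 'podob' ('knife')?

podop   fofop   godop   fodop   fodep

powue ~ fowue, porite ~ forite — Gavat p corresponds to Rahan f word-initially before a back vowel.
kamugob ~ kemugop — Gavat b corresponds to Rahan p word-finally.
Applying these to Gavat 'podob':
  podob → fodob   (p→f word-initially before a back vowel)
  fodob → fodop   (b→p word-finally)
So the Rahan cognate is 'fodop'.

fodop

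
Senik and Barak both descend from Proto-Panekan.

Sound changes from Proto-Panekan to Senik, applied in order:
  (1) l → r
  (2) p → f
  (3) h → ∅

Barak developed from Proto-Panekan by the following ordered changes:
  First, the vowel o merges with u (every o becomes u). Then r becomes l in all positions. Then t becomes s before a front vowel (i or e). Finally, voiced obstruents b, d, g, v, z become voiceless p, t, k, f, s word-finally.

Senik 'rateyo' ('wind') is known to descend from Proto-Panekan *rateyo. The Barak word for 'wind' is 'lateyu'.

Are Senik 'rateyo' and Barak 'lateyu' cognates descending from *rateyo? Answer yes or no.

Derive the expected Barak reflex of *rateyo:
Barak: *rateyo > rateyu > lateyu > laseyu  (by vowel merger, unconditioned shift, palatalisation)
The regular Barak reflex would be 'laseyu', but the attested form is 'lateyu'. The correspondence is irregular, so they are not cognates (the Barak form has a different source).

no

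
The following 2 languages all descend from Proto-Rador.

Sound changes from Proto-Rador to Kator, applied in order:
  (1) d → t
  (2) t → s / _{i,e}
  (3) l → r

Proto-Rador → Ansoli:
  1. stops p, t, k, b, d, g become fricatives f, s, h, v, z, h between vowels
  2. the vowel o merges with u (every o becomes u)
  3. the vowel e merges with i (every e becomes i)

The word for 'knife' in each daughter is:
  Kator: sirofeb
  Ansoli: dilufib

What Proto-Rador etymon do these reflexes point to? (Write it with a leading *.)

*dilofeb

Position 4: Kator has o, Ansoli has u. Kator preserves o here (none of its changes turn any other segment into o), so the proto-segment is *o.
Position 6: Kator has e, Ansoli has i. Kator preserves e here (none of its changes turn any other segment into e), so the proto-segment is *e.
Position 1: Kator has s, Ansoli has d. Ansoli preserves d here (none of its changes turn any other segment into d), so the proto-segment is *d.
This points to *dilofeb. Verify forward in each daughter:
Kator: *dilofeb
  dilofeb → tilofeb   [unconditioned shift]
  tilofeb → silofeb   [palatalisation]
  silofeb → sirofeb   [unconditioned shift]
  giving Kator sirofeb.
Ansoli: start from *dilofeb.
  rule 1: no change — dilofeb
  rule 2 (vowel merger): dilofeb → dilufeb
  rule 3 (vowel merger): dilufeb → dilufib
  ⇒ Ansoli dilufib
Only *dilofeb yields all of Kator sirofeb, Ansoli dilufib.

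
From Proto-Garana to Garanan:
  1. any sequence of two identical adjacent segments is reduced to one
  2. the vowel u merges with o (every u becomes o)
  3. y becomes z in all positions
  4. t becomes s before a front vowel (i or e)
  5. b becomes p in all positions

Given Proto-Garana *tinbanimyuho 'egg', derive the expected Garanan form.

Garanan: *tinbanimyuho > tinbanimyoho > tinbanimzoho > sinbanimzoho > sinpanimzoho  (by vowel merger, unconditioned shift, palatalisation, unconditioned shift)

sinpanimzoho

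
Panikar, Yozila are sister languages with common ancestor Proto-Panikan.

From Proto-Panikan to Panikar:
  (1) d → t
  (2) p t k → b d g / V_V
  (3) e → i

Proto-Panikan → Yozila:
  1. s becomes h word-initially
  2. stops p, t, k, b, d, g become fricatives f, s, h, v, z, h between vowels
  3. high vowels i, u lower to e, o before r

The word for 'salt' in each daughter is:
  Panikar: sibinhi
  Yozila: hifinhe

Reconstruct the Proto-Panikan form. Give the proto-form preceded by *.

*sipinhe

Position 7: Panikar has i, Yozila has e. Taking the neighbouring segments as reconstructed: Panikar i could go back to *e or *i; Yozila e can only go back to *e — the one source consistent with every daughter is *e.
Position 1: Panikar has s, Yozila has h. Panikar preserves s here (none of its changes turn any other segment into s), so the proto-segment is *s.
Position 3: Panikar has b, Yozila has f. Taking the neighbouring segments as reconstructed: Panikar b could go back to *p or *b; Yozila f could go back to *p or *f — the one source consistent with every daughter is *p.
Verify the candidate proto-form against each daughter:
Panikar: start from *sipinhe.
  rule 1: no change — sipinhe
  rule 2 (intervocalic voicing): sipinhe → sibinhe
  rule 3 (vowel merger): sibinhe → sibinhi
  ⇒ Panikar sibinhi
Yozila: *sipinhe > hipinhe > hifinhe  (by debuccalisation, intervocalic lenition)
*sipinhe is the unique common source.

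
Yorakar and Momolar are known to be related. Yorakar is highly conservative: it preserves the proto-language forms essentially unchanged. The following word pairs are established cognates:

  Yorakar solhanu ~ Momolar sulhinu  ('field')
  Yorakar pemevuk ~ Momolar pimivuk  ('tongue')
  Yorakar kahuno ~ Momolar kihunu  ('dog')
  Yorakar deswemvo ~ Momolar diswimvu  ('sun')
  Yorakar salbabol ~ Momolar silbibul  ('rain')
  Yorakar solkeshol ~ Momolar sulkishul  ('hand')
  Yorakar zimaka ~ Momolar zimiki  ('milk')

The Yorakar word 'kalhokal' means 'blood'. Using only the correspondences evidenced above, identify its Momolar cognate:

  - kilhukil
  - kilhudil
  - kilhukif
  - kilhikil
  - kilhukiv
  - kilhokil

kahuno ~ kihunu, salbabol ~ silbibul — Yorakar a corresponds to Momolar i after a consonant, before a consonant other than r, m, n, p, b, f, v.
solhanu ~ sulhinu, salbabol ~ silbibul — Yorakar o corresponds to Momolar u after a consonant, before a consonant other than r, m, n, p, b, f, v.
Applying these to Yorakar 'kalhokal':
  kalhokal → kilhokal   (a→i after a consonant, before a consonant other than r, m, n, p, b, f, v)
  kilhokal → kilhukal   (o→u after a consonant, before a consonant other than r, m, n, p, b, f, v)
  kilhukal → kilhukil   (a→i after a consonant, before a consonant other than r, m, n, p, b, f, v)
So the Momolar cognate is 'kilhukil'.

kilhukil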